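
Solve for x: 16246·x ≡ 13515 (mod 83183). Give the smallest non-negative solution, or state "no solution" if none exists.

71904

First find gcd(16246, 83183):
83183 = 5×16246 + 1953
16246 = 8×1953 + 622
1953 = 3×622 + 87
622 = 7×87 + 13
87 = 6×13 + 9
13 = 1×9 + 4
9 = 2×4 + 1
4 = 4×1 + 0
gcd = 1, so a unique solution mod 83183 exists.
Back-substitute for the Bézout coefficients:
1 = 9 − 2·4
1 = −2·13 + 3·9
1 = 3·87 − 20·13
1 = −20·622 + 143·87
1 = 143·1953 − 449·622
1 = −449·16246 + 3735·1953
1 = 3735·83183 − 19124·16246
So 16246·(-19124) ≡ 1 (mod 83183), giving 16246⁻¹ ≡ 64059.
x ≡ 16246⁻¹·13515 ≡ 64059·13515 ≡ 71904 (mod 83183).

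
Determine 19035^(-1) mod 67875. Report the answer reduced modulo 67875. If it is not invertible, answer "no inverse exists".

no inverse exists

Compute gcd(19035, 67875):
67875 = 3·19035 + 10770
19035 = 1·10770 + 8265
10770 = 1·8265 + 2505
8265 = 3·2505 + 750
2505 = 3·750 + 255
750 = 2·255 + 240
255 = 1·240 + 15
240 = 16·15 + 0
Since gcd = 15 > 1, 19035 is not a unit mod 67875.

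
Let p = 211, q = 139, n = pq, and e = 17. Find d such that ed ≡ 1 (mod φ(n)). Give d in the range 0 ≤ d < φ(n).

φ(n) = (p−1)(q−1) = 210·138 = 28980.
Need d with 17·d ≡ 1 (mod 28980). Apply the extended Euclidean algorithm:
28980 = 1704×17 + 12
17 = 1×12 + 5
12 = 2×5 + 2
5 = 2×2 + 1
2 = 2×1 + 0
Back-substitute:
1 = 5 − 2·2
1 = −2·12 + 5·5
1 = 5·17 − 7·12
1 = −7·28980 + 11933·17
So 17·11933 ≡ 1 (mod 28980), hence d = 11933.

11933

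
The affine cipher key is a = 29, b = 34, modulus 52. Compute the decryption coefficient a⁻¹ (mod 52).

Run Euclid on (52, 29):
52 = 1×29 + 23
29 = 1×23 + 6
23 = 3×6 + 5
6 = 1×5 + 1
5 = 5×1 + 0
Since gcd(29, 52) = 1, back-substitute to write 1 as a combination:
1 = 6 − 5
1 = −23 + 4·6
1 = 4·29 − 5·23
1 = −5·52 + 9·29
So 29·9 ≡ 1 (mod 52).

9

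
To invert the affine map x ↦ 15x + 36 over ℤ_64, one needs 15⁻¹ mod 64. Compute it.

gcd(64, 15) by repeated division:
64 = 4*15 + 4
15 = 3*4 + 3
4 = 1*3 + 1
3 = 3*1 + 0
gcd = 1, so the inverse exists. Back-substitute:
1 = 4 − 3
1 = −15 + 4·4
1 = 4·64 − 17·15
Thus 15·(-17) ≡ 1 (mod 64); reducing, -17 mod 64 = 47.

47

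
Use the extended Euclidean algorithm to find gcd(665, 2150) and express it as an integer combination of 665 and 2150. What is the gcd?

5

Euclidean algorithm:
2150 = 3*665 + 155
665 = 4*155 + 45
155 = 3*45 + 20
45 = 2*20 + 5
20 = 4*5 + 0
gcd(665, 2150) = 5.
Express as a combination:
5 = 45 − 2·20
5 = −2·155 + 7·45
5 = 7·665 − 30·155
5 = −30·2150 + 97·665
So 5 = (-30)·2150 + (97)·665.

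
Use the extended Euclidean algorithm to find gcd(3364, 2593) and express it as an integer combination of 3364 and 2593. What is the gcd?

1

Euclidean algorithm:
3364 = 1×2593 + 771
2593 = 3×771 + 280
771 = 2×280 + 211
280 = 1×211 + 69
211 = 3×69 + 4
69 = 17×4 + 1
4 = 4×1 + 0
gcd(3364, 2593) = 1.
Back-substituting:
1 = 69 − 17·4
1 = −17·211 + 52·69
1 = 52·280 − 69·211
1 = −69·771 + 190·280
1 = 190·2593 − 639·771
1 = −639·3364 + 829·2593
So 1 = (-639)·3364 + (829)·2593.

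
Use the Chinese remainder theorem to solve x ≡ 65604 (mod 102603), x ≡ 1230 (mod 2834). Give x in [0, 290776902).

149865984

Write x = 65604 + 102603·k. Then 102603·k ≡ 1230 − 65604 ≡ 808 (mod 2834).
Need 102603⁻¹ mod 2834. Extended Euclid on (2834, 579):
2834 = 4·579 + 518
579 = 1·518 + 61
518 = 8·61 + 30
61 = 2·30 + 1
30 = 30·1 + 0
Back-substitute:
1 = 61 − 2·30
1 = −2·518 + 17·61
1 = 17·579 − 19·518
1 = −19·2834 + 93·579
102603⁻¹ ≡ 93 (mod 2834), so k ≡ 93·808 ≡ 1460 (mod 2834).
x = 65604 + 102603·1460 = 149865984.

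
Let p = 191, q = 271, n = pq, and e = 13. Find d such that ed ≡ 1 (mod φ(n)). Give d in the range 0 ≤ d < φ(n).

23677

φ(n) = (p−1)(q−1) = 190·270 = 51300.
Need d with 13·d ≡ 1 (mod 51300). Apply the extended Euclidean algorithm:
51300 = 3946·13 + 2
13 = 6·2 + 1
2 = 2·1 + 0
Back-substitute:
1 = 13 − 6·2
1 = −6·51300 + 23677·13
So 13·23677 ≡ 1 (mod 51300), hence d = 23677.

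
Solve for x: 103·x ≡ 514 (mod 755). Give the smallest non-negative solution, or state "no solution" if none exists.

738

First find gcd(103, 755):
755 = 7×103 + 34
103 = 3×34 + 1
34 = 34×1 + 0
gcd = 1, so a unique solution mod 755 exists.
Back-substitute for the Bézout coefficients:
1 = 103 − 3·34
1 = −3·755 + 22·103
So 103·(22) ≡ 1 (mod 755), giving 103⁻¹ ≡ 22.
x ≡ 103⁻¹·514 ≡ 22·514 ≡ 738 (mod 755).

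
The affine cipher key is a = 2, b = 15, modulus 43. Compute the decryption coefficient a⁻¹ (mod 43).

Extended Euclidean algorithm:
43 = 21×2 + 1
2 = 2×1 + 0
The gcd is 1. Working backward:
1 = 43 − 21·2
Thus 2·(-21) ≡ 1 (mod 43); reducing, -21 mod 43 = 22.

22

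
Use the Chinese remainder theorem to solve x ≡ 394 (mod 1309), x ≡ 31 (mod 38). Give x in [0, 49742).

1703

Write x = 394 + 1309·k. Then 1309·k ≡ 31 − 394 ≡ 17 (mod 38).
Need 1309⁻¹ mod 38. Extended Euclid on (38, 17):
38 = 2*17 + 4
17 = 4*4 + 1
4 = 4*1 + 0
Back-substitute:
1 = 17 − 4·4
1 = −4·38 + 9·17
1309⁻¹ ≡ 9 (mod 38), so k ≡ 9·17 ≡ 1 (mod 38).
x = 394 + 1309·1 = 1703.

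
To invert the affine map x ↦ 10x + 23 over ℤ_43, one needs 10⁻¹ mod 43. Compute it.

Extended Euclidean algorithm:
43 = 4*10 + 3
10 = 3*3 + 1
3 = 3*1 + 0
gcd = 1, so the inverse exists. Back-substitute:
1 = 10 − 3·3
1 = −3·43 + 13·10
So 10·13 ≡ 1 (mod 43).

13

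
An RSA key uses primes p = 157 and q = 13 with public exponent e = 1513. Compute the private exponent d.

73

φ(n) = (p−1)(q−1) = 156·12 = 1872.
Need d with 1513·d ≡ 1 (mod 1872). Apply the extended Euclidean algorithm:
1872 = 1×1513 + 359
1513 = 4×359 + 77
359 = 4×77 + 51
77 = 1×51 + 26
51 = 1×26 + 25
26 = 1×25 + 1
25 = 25×1 + 0
Back-substitute:
1 = 26 − 25
1 = −51 + 2·26
1 = 2·77 − 3·51
1 = −3·359 + 14·77
1 = 14·1513 − 59·359
1 = −59·1872 + 73·1513
So 1513·73 ≡ 1 (mod 1872), hence d = 73.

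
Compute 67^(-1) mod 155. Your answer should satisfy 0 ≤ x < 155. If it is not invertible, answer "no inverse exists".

Run Euclid on (155, 67):
155 = 2×67 + 21
67 = 3×21 + 4
21 = 5×4 + 1
4 = 4×1 + 0
gcd = 1, so the inverse exists. Back-substitute:
1 = 21 − 5·4
1 = −5·67 + 16·21
1 = 16·155 − 37·67
Hence 67⁻¹ ≡ -37 ≡ 118 (mod 155).

118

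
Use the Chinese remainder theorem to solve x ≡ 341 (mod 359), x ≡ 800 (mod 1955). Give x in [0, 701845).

Write x = 341 + 359·k. Then 359·k ≡ 800 − 341 ≡ 459 (mod 1955).
Need 359⁻¹ mod 1955. Extended Euclid on (1955, 359):
1955 = 5·359 + 160
359 = 2·160 + 39
160 = 4·39 + 4
39 = 9·4 + 3
4 = 1·3 + 1
3 = 3·1 + 0
Back-substitute:
1 = 4 − 3
1 = −39 + 10·4
1 = 10·160 − 41·39
1 = −41·359 + 92·160
1 = 92·1955 − 501·359
359⁻¹ ≡ 1454 (mod 1955), so k ≡ 1454·459 ≡ 731 (mod 1955).
x = 341 + 359·731 = 262770.

262770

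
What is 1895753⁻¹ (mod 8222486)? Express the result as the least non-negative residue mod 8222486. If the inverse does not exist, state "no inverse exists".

Extended Euclidean algorithm:
8222486 = 4×1895753 + 639474
1895753 = 2×639474 + 616805
639474 = 1×616805 + 22669
616805 = 27×22669 + 4742
22669 = 4×4742 + 3701
4742 = 1×3701 + 1041
3701 = 3×1041 + 578
1041 = 1×578 + 463
578 = 1×463 + 115
463 = 4×115 + 3
115 = 38×3 + 1
3 = 3×1 + 0
gcd = 1, so the inverse exists. Back-substitute:
1 = 115 − 38·3
1 = −38·463 + 153·115
1 = 153·578 − 191·463
1 = −191·1041 + 344·578
1 = 344·3701 − 1223·1041
1 = −1223·4742 + 1567·3701
1 = 1567·22669 − 7491·4742
1 = −7491·616805 + 203824·22669
1 = 203824·639474 − 211315·616805
1 = −211315·1895753 + 626454·639474
1 = 626454·8222486 − 2717131·1895753
Hence 1895753⁻¹ ≡ -2717131 ≡ 5505355 (mod 8222486).

5505355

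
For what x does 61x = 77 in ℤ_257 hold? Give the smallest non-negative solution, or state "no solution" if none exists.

First find gcd(61, 257):
257 = 4*61 + 13
61 = 4*13 + 9
13 = 1*9 + 4
9 = 2*4 + 1
4 = 4*1 + 0
gcd = 1, so a unique solution mod 257 exists.
Back-substitute for the Bézout coefficients:
1 = 9 − 2·4
1 = −2·13 + 3·9
1 = 3·61 − 14·13
1 = −14·257 + 59·61
So 61·(59) ≡ 1 (mod 257), giving 61⁻¹ ≡ 59.
x ≡ 61⁻¹·77 ≡ 59·77 ≡ 174 (mod 257).

174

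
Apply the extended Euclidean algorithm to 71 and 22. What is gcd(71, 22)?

1

Apply Euclid's algorithm to 71 and 22:
71 = 3×22 + 5
22 = 4×5 + 2
5 = 2×2 + 1
2 = 2×1 + 0
gcd(71, 22) = 1.
Express as a combination:
1 = 5 − 2·2
1 = −2·22 + 9·5
1 = 9·71 − 29·22
So 1 = (9)·71 + (-29)·22.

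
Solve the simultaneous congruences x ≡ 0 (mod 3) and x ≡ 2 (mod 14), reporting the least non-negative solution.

Write x = 0 + 3·k. Then 3·k ≡ 2 − 0 ≡ 2 (mod 14).
Need 3⁻¹ mod 14. Extended Euclid on (14, 3):
14 = 4*3 + 2
3 = 1*2 + 1
2 = 2*1 + 0
Back-substitute:
1 = 3 − 2
1 = −14 + 5·3
3⁻¹ ≡ 5 (mod 14), so k ≡ 5·2 ≡ 10 (mod 14).
x = 0 + 3·10 = 30.

30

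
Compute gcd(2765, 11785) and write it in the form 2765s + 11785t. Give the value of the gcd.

5

Apply Euclid's algorithm to 11785 and 2765:
11785 = 4×2765 + 725
2765 = 3×725 + 590
725 = 1×590 + 135
590 = 4×135 + 50
135 = 2×50 + 35
50 = 1×35 + 15
35 = 2×15 + 5
15 = 3×5 + 0
gcd(2765, 11785) = 5.
Express as a combination:
5 = 35 − 2·15
5 = −2·50 + 3·35
5 = 3·135 − 8·50
5 = −8·590 + 35·135
5 = 35·725 − 43·590
5 = −43·2765 + 164·725
5 = 164·11785 − 699·2765
So 5 = (164)·11785 + (-699)·2765.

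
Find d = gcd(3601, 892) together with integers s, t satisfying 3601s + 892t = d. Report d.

Repeated division:
3601 = 4·892 + 33
892 = 27·33 + 1
33 = 33·1 + 0
gcd(3601, 892) = 1.
Express as a combination:
1 = 892 − 27·33
1 = −27·3601 + 109·892
So 1 = (-27)·3601 + (109)·892.

1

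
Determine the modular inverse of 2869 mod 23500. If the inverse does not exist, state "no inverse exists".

Extended Euclidean algorithm:
23500 = 8×2869 + 548
2869 = 5×548 + 129
548 = 4×129 + 32
129 = 4×32 + 1
32 = 32×1 + 0
gcd = 1, so the inverse exists. Back-substitute:
1 = 129 − 4·32
1 = −4·548 + 17·129
1 = 17·2869 − 89·548
1 = −89·23500 + 729·2869
So 2869·729 ≡ 1 (mod 23500).

729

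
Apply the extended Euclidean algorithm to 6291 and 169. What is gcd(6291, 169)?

Euclidean algorithm:
6291 = 37×169 + 38
169 = 4×38 + 17
38 = 2×17 + 4
17 = 4×4 + 1
4 = 4×1 + 0
gcd(6291, 169) = 1.
Back-substituting:
1 = 17 − 4·4
1 = −4·38 + 9·17
1 = 9·169 − 40·38
1 = −40·6291 + 1489·169
So 1 = (-40)·6291 + (1489)·169.

1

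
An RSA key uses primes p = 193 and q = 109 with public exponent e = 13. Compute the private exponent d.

φ(n) = (p−1)(q−1) = 192·108 = 20736.
Need d with 13·d ≡ 1 (mod 20736). Apply the extended Euclidean algorithm:
20736 = 1595·13 + 1
13 = 13·1 + 0
Back-substitute:
1 = 20736 − 1595·13
So 13·(-1595) ≡ 1 (mod 20736), hence d ≡ -1595 ≡ 19141 (mod 20736).

19141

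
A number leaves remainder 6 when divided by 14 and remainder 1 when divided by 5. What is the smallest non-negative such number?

Write x = 6 + 14·k. Then 14·k ≡ 1 − 6 ≡ 0 (mod 5).
Need 14⁻¹ mod 5. Extended Euclid on (5, 4):
5 = 1×4 + 1
4 = 4×1 + 0
Back-substitute:
1 = 5 − 4
14⁻¹ ≡ 4 (mod 5), so k ≡ 4·0 ≡ 0 (mod 5).
x = 6 + 14·0 = 6.

6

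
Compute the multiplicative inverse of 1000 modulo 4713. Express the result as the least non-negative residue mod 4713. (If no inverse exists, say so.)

Apply the Euclidean algorithm to 4713 and 1000:
4713 = 4×1000 + 713
1000 = 1×713 + 287
713 = 2×287 + 139
287 = 2×139 + 9
139 = 15×9 + 4
9 = 2×4 + 1
4 = 4×1 + 0
The gcd is 1. Working backward:
1 = 9 − 2·4
1 = −2·139 + 31·9
1 = 31·287 − 64·139
1 = −64·713 + 159·287
1 = 159·1000 − 223·713
1 = −223·4713 + 1051·1000
So 1000·1051 ≡ 1 (mod 4713).

1051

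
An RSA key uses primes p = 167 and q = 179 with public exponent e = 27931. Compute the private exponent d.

10763

φ(n) = (p−1)(q−1) = 166·178 = 29548.
Need d with 27931·d ≡ 1 (mod 29548). Apply the extended Euclidean algorithm:
29548 = 1*27931 + 1617
27931 = 17*1617 + 442
1617 = 3*442 + 291
442 = 1*291 + 151
291 = 1*151 + 140
151 = 1*140 + 11
140 = 12*11 + 8
11 = 1*8 + 3
8 = 2*3 + 2
3 = 1*2 + 1
2 = 2*1 + 0
Back-substitute:
1 = 3 − 2
1 = −8 + 3·3
1 = 3·11 − 4·8
1 = −4·140 + 51·11
1 = 51·151 − 55·140
1 = −55·291 + 106·151
1 = 106·442 − 161·291
1 = −161·1617 + 589·442
1 = 589·27931 − 10174·1617
1 = −10174·29548 + 10763·27931
So 27931·10763 ≡ 1 (mod 29548), hence d = 10763.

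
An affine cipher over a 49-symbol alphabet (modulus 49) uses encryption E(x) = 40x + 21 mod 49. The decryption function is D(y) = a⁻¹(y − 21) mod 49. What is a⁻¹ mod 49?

Extended Euclidean algorithm:
49 = 1*40 + 9
40 = 4*9 + 4
9 = 2*4 + 1
4 = 4*1 + 0
Since gcd(40, 49) = 1, back-substitute to write 1 as a combination:
1 = 9 − 2·4
1 = −2·40 + 9·9
1 = 9·49 − 11·40
Thus 40·(-11) ≡ 1 (mod 49); reducing, -11 mod 49 = 38.

38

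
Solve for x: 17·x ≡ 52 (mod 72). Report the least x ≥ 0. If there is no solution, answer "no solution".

First find gcd(17, 72):
72 = 4×17 + 4
17 = 4×4 + 1
4 = 4×1 + 0
gcd = 1, so a unique solution mod 72 exists.
Back-substitute for the Bézout coefficients:
1 = 17 − 4·4
1 = −4·72 + 17·17
So 17·(17) ≡ 1 (mod 72), giving 17⁻¹ ≡ 17.
x ≡ 17⁻¹·52 ≡ 17·52 ≡ 20 (mod 72).

20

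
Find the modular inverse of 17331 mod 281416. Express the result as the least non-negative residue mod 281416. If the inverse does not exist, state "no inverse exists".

Extended Euclidean algorithm:
281416 = 16×17331 + 4120
17331 = 4×4120 + 851
4120 = 4×851 + 716
851 = 1×716 + 135
716 = 5×135 + 41
135 = 3×41 + 12
41 = 3×12 + 5
12 = 2×5 + 2
5 = 2×2 + 1
2 = 2×1 + 0
gcd = 1, so the inverse exists. Back-substitute:
1 = 5 − 2·2
1 = −2·12 + 5·5
1 = 5·41 − 17·12
1 = −17·135 + 56·41
1 = 56·716 − 297·135
1 = −297·851 + 353·716
1 = 353·4120 − 1709·851
1 = −1709·17331 + 7189·4120
1 = 7189·281416 − 116733·17331
Thus 17331·(-116733) ≡ 1 (mod 281416); reducing, -116733 mod 281416 = 164683.

164683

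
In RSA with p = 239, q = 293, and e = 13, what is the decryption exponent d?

37421

φ(n) = (p−1)(q−1) = 238·292 = 69496.
Need d with 13·d ≡ 1 (mod 69496). Apply the extended Euclidean algorithm:
69496 = 5345*13 + 11
13 = 1*11 + 2
11 = 5*2 + 1
2 = 2*1 + 0
Back-substitute:
1 = 11 − 5·2
1 = −5·13 + 6·11
1 = 6·69496 − 32075·13
So 13·(-32075) ≡ 1 (mod 69496), hence d ≡ -32075 ≡ 37421 (mod 69496).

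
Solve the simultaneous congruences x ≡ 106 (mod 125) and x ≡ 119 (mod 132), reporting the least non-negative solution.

Write x = 106 + 125·k. Then 125·k ≡ 119 − 106 ≡ 13 (mod 132).
Need 125⁻¹ mod 132. Extended Euclid on (132, 125):
132 = 1*125 + 7
125 = 17*7 + 6
7 = 1*6 + 1
6 = 6*1 + 0
Back-substitute:
1 = 7 − 6
1 = −125 + 18·7
1 = 18·132 − 19·125
125⁻¹ ≡ 113 (mod 132), so k ≡ 113·13 ≡ 17 (mod 132).
x = 106 + 125·17 = 2231.

2231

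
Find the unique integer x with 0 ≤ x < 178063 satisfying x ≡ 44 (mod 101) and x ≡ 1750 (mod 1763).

37010

Write x = 44 + 101·k. Then 101·k ≡ 1750 − 44 ≡ 1706 (mod 1763).
Need 101⁻¹ mod 1763. Extended Euclid on (1763, 101):
1763 = 17×101 + 46
101 = 2×46 + 9
46 = 5×9 + 1
9 = 9×1 + 0
Back-substitute:
1 = 46 − 5·9
1 = −5·101 + 11·46
1 = 11·1763 − 192·101
101⁻¹ ≡ 1571 (mod 1763), so k ≡ 1571·1706 ≡ 366 (mod 1763).
x = 44 + 101·366 = 37010.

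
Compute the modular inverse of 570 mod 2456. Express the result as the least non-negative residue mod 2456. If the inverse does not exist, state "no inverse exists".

Euclidean algorithm on 2456, 570:
2456 = 4·570 + 176
570 = 3·176 + 42
176 = 4·42 + 8
42 = 5·8 + 2
8 = 4·2 + 0
Since gcd = 2 > 1, 570 is not a unit mod 2456.

no inverse exists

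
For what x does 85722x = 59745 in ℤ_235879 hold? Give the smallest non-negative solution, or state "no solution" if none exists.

32963

First find gcd(85722, 235879):
235879 = 2*85722 + 64435
85722 = 1*64435 + 21287
64435 = 3*21287 + 574
21287 = 37*574 + 49
574 = 11*49 + 35
49 = 1*35 + 14
35 = 2*14 + 7
14 = 2*7 + 0
gcd = 7 and 7 | 59745, so solutions exist. Divide through by 7: 12246x ≡ 8535 (mod 33697).
Now find 12246⁻¹ mod 33697:
33697 = 2×12246 + 9205
12246 = 1×9205 + 3041
9205 = 3×3041 + 82
3041 = 37×82 + 7
82 = 11×7 + 5
7 = 1×5 + 2
5 = 2×2 + 1
2 = 2×1 + 0
Back-substitute:
1 = 5 − 2·2
1 = −2·7 + 3·5
1 = 3·82 − 35·7
1 = −35·3041 + 1298·82
1 = 1298·9205 − 3929·3041
1 = −3929·12246 + 5227·9205
1 = 5227·33697 − 14383·12246
So 12246·(-14383) ≡ 1 (mod 33697), i.e. 12246⁻¹ ≡ 19314.
Then x ≡ 19314·8535 ≡ 32963 (mod 33697); the smallest non-negative solution is x = 32963.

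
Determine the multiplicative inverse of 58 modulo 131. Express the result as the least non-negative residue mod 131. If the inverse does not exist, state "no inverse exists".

Extended Euclidean algorithm:
131 = 2×58 + 15
58 = 3×15 + 13
15 = 1×13 + 2
13 = 6×2 + 1
2 = 2×1 + 0
The gcd is 1. Working backward:
1 = 13 − 6·2
1 = −6·15 + 7·13
1 = 7·58 − 27·15
1 = −27·131 + 61·58
So 58·61 ≡ 1 (mod 131).

61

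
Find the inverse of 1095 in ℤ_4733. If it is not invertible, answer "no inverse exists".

Run Euclid on (4733, 1095):
4733 = 4*1095 + 353
1095 = 3*353 + 36
353 = 9*36 + 29
36 = 1*29 + 7
29 = 4*7 + 1
7 = 7*1 + 0
Since gcd(1095, 4733) = 1, back-substitute to write 1 as a combination:
1 = 29 − 4·7
1 = −4·36 + 5·29
1 = 5·353 − 49·36
1 = −49·1095 + 152·353
1 = 152·4733 − 657·1095
Thus 1095·(-657) ≡ 1 (mod 4733); reducing, -657 mod 4733 = 4076.

4076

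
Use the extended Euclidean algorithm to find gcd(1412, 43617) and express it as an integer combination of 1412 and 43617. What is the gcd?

Euclidean algorithm:
43617 = 30·1412 + 1257
1412 = 1·1257 + 155
1257 = 8·155 + 17
155 = 9·17 + 2
17 = 8·2 + 1
2 = 2·1 + 0
gcd(1412, 43617) = 1.
Express as a combination:
1 = 17 − 8·2
1 = −8·155 + 73·17
1 = 73·1257 − 592·155
1 = −592·1412 + 665·1257
1 = 665·43617 − 20542·1412
So 1 = (665)·43617 + (-20542)·1412.

1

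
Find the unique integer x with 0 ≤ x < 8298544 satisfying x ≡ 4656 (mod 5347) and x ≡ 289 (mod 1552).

5795457

Write x = 4656 + 5347·k. Then 5347·k ≡ 289 − 4656 ≡ 289 (mod 1552).
Need 5347⁻¹ mod 1552. Extended Euclid on (1552, 691):
1552 = 2×691 + 170
691 = 4×170 + 11
170 = 15×11 + 5
11 = 2×5 + 1
5 = 5×1 + 0
Back-substitute:
1 = 11 − 2·5
1 = −2·170 + 31·11
1 = 31·691 − 126·170
1 = −126·1552 + 283·691
5347⁻¹ ≡ 283 (mod 1552), so k ≡ 283·289 ≡ 1083 (mod 1552).
x = 4656 + 5347·1083 = 5795457.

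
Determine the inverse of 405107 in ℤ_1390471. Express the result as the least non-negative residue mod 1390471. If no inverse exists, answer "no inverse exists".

1051828

Extended Euclidean algorithm:
1390471 = 3*405107 + 175150
405107 = 2*175150 + 54807
175150 = 3*54807 + 10729
54807 = 5*10729 + 1162
10729 = 9*1162 + 271
1162 = 4*271 + 78
271 = 3*78 + 37
78 = 2*37 + 4
37 = 9*4 + 1
4 = 4*1 + 0
The gcd is 1. Working backward:
1 = 37 − 9·4
1 = −9·78 + 19·37
1 = 19·271 − 66·78
1 = −66·1162 + 283·271
1 = 283·10729 − 2613·1162
1 = −2613·54807 + 13348·10729
1 = 13348·175150 − 42657·54807
1 = −42657·405107 + 98662·175150
1 = 98662·1390471 − 338643·405107
Hence 405107⁻¹ ≡ -338643 ≡ 1051828 (mod 1390471).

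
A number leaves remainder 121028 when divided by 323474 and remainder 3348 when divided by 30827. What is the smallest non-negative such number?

Write x = 121028 + 323474·k. Then 323474·k ≡ 3348 − 121028 ≡ 5628 (mod 30827).
Need 323474⁻¹ mod 30827. Extended Euclid on (30827, 15204):
30827 = 2×15204 + 419
15204 = 36×419 + 120
419 = 3×120 + 59
120 = 2×59 + 2
59 = 29×2 + 1
2 = 2×1 + 0
Back-substitute:
1 = 59 − 29·2
1 = −29·120 + 59·59
1 = 59·419 − 206·120
1 = −206·15204 + 7475·419
1 = 7475·30827 − 15156·15204
323474⁻¹ ≡ 15671 (mod 30827), so k ≡ 15671·5628 ≡ 341 (mod 30827).
x = 121028 + 323474·341 = 110425662.

110425662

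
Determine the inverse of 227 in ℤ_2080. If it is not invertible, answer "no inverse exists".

Run Euclid on (2080, 227):
2080 = 9*227 + 37
227 = 6*37 + 5
37 = 7*5 + 2
5 = 2*2 + 1
2 = 2*1 + 0
The gcd is 1. Working backward:
1 = 5 − 2·2
1 = −2·37 + 15·5
1 = 15·227 − 92·37
1 = −92·2080 + 843·227
So 227·843 ≡ 1 (mod 2080).

843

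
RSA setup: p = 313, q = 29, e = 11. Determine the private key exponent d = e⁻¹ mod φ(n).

3971

φ(n) = (p−1)(q−1) = 312·28 = 8736.
Need d with 11·d ≡ 1 (mod 8736). Apply the extended Euclidean algorithm:
8736 = 794*11 + 2
11 = 5*2 + 1
2 = 2*1 + 0
Back-substitute:
1 = 11 − 5·2
1 = −5·8736 + 3971·11
So 11·3971 ≡ 1 (mod 8736), hence d = 3971.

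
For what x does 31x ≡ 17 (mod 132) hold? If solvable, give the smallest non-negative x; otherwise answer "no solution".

First find gcd(31, 132):
132 = 4·31 + 8
31 = 3·8 + 7
8 = 1·7 + 1
7 = 7·1 + 0
gcd = 1, so a unique solution mod 132 exists.
Back-substitute for the Bézout coefficients:
1 = 8 − 7
1 = −31 + 4·8
1 = 4·132 − 17·31
So 31·(-17) ≡ 1 (mod 132), giving 31⁻¹ ≡ 115.
x ≡ 31⁻¹·17 ≡ 115·17 ≡ 107 (mod 132).

107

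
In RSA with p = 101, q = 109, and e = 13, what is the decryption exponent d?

φ(n) = (p−1)(q−1) = 100·108 = 10800.
Need d with 13·d ≡ 1 (mod 10800). Apply the extended Euclidean algorithm:
10800 = 830·13 + 10
13 = 1·10 + 3
10 = 3·3 + 1
3 = 3·1 + 0
Back-substitute:
1 = 10 − 3·3
1 = −3·13 + 4·10
1 = 4·10800 − 3323·13
So 13·(-3323) ≡ 1 (mod 10800), hence d ≡ -3323 ≡ 7477 (mod 10800).

7477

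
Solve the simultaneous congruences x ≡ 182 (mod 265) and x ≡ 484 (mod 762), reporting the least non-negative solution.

Write x = 182 + 265·k. Then 265·k ≡ 484 − 182 ≡ 302 (mod 762).
Need 265⁻¹ mod 762. Extended Euclid on (762, 265):
762 = 2×265 + 232
265 = 1×232 + 33
232 = 7×33 + 1
33 = 33×1 + 0
Back-substitute:
1 = 232 − 7·33
1 = −7·265 + 8·232
1 = 8·762 − 23·265
265⁻¹ ≡ 739 (mod 762), so k ≡ 739·302 ≡ 674 (mod 762).
x = 182 + 265·674 = 178792.

178792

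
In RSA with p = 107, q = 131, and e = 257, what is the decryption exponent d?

φ(n) = (p−1)(q−1) = 106·130 = 13780.
Need d with 257·d ≡ 1 (mod 13780). Apply the extended Euclidean algorithm:
13780 = 53×257 + 159
257 = 1×159 + 98
159 = 1×98 + 61
98 = 1×61 + 37
61 = 1×37 + 24
37 = 1×24 + 13
24 = 1×13 + 11
13 = 1×11 + 2
11 = 5×2 + 1
2 = 2×1 + 0
Back-substitute:
1 = 11 − 5·2
1 = −5·13 + 6·11
1 = 6·24 − 11·13
1 = −11·37 + 17·24
1 = 17·61 − 28·37
1 = −28·98 + 45·61
1 = 45·159 − 73·98
1 = −73·257 + 118·159
1 = 118·13780 − 6327·257
So 257·(-6327) ≡ 1 (mod 13780), hence d ≡ -6327 ≡ 7453 (mod 13780).

7453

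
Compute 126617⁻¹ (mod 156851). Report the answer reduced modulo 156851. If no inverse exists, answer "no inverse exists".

5660

Apply the Euclidean algorithm to 156851 and 126617:
156851 = 1×126617 + 30234
126617 = 4×30234 + 5681
30234 = 5×5681 + 1829
5681 = 3×1829 + 194
1829 = 9×194 + 83
194 = 2×83 + 28
83 = 2×28 + 27
28 = 1×27 + 1
27 = 27×1 + 0
The gcd is 1. Working backward:
1 = 28 − 27
1 = −83 + 3·28
1 = 3·194 − 7·83
1 = −7·1829 + 66·194
1 = 66·5681 − 205·1829
1 = −205·30234 + 1091·5681
1 = 1091·126617 − 4569·30234
1 = −4569·156851 + 5660·126617
So 126617·5660 ≡ 1 (mod 156851).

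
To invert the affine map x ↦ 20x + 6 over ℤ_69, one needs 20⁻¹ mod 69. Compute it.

Extended Euclidean algorithm:
69 = 3×20 + 9
20 = 2×9 + 2
9 = 4×2 + 1
2 = 2×1 + 0
gcd = 1, so the inverse exists. Back-substitute:
1 = 9 − 4·2
1 = −4·20 + 9·9
1 = 9·69 − 31·20
Hence 20⁻¹ ≡ -31 ≡ 38 (mod 69).

38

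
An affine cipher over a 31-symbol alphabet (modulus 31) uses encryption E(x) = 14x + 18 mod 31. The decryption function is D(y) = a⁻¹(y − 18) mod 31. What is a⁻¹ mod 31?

Apply the Euclidean algorithm to 31 and 14:
31 = 2*14 + 3
14 = 4*3 + 2
3 = 1*2 + 1
2 = 2*1 + 0
gcd = 1, so the inverse exists. Back-substitute:
1 = 3 − 2
1 = −14 + 5·3
1 = 5·31 − 11·14
Thus 14·(-11) ≡ 1 (mod 31); reducing, -11 mod 31 = 20.

20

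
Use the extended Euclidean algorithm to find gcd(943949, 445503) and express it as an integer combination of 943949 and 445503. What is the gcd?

1

Euclidean algorithm:
943949 = 2·445503 + 52943
445503 = 8·52943 + 21959
52943 = 2·21959 + 9025
21959 = 2·9025 + 3909
9025 = 2·3909 + 1207
3909 = 3·1207 + 288
1207 = 4·288 + 55
288 = 5·55 + 13
55 = 4·13 + 3
13 = 4·3 + 1
3 = 3·1 + 0
gcd(943949, 445503) = 1.
Back-substituting:
1 = 13 − 4·3
1 = −4·55 + 17·13
1 = 17·288 − 89·55
1 = −89·1207 + 373·288
1 = 373·3909 − 1208·1207
1 = −1208·9025 + 2789·3909
1 = 2789·21959 − 6786·9025
1 = −6786·52943 + 16361·21959
1 = 16361·445503 − 137674·52943
1 = −137674·943949 + 291709·445503
So 1 = (-137674)·943949 + (291709)·445503.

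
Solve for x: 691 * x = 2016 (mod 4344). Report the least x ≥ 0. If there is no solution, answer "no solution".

First find gcd(691, 4344):
4344 = 6·691 + 198
691 = 3·198 + 97
198 = 2·97 + 4
97 = 24·4 + 1
4 = 4·1 + 0
gcd = 1, so a unique solution mod 4344 exists.
Back-substitute for the Bézout coefficients:
1 = 97 − 24·4
1 = −24·198 + 49·97
1 = 49·691 − 171·198
1 = −171·4344 + 1075·691
So 691·(1075) ≡ 1 (mod 4344), giving 691⁻¹ ≡ 1075.
x ≡ 691⁻¹·2016 ≡ 1075·2016 ≡ 3888 (mod 4344).

3888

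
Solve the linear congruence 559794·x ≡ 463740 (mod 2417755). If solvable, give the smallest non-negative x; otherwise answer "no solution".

1268675

First find gcd(559794, 2417755):
2417755 = 4×559794 + 178579
559794 = 3×178579 + 24057
178579 = 7×24057 + 10180
24057 = 2×10180 + 3697
10180 = 2×3697 + 2786
3697 = 1×2786 + 911
2786 = 3×911 + 53
911 = 17×53 + 10
53 = 5×10 + 3
10 = 3×3 + 1
3 = 3×1 + 0
gcd = 1, so a unique solution mod 2417755 exists.
Back-substitute for the Bézout coefficients:
1 = 10 − 3·3
1 = −3·53 + 16·10
1 = 16·911 − 275·53
1 = −275·2786 + 841·911
1 = 841·3697 − 1116·2786
1 = −1116·10180 + 3073·3697
1 = 3073·24057 − 7262·10180
1 = −7262·178579 + 53907·24057
1 = 53907·559794 − 168983·178579
1 = −168983·2417755 + 729839·559794
So 559794·(729839) ≡ 1 (mod 2417755), giving 559794⁻¹ ≡ 729839.
x ≡ 559794⁻¹·463740 ≡ 729839·463740 ≡ 1268675 (mod 2417755).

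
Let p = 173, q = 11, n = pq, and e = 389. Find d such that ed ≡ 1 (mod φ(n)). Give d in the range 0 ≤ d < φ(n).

φ(n) = (p−1)(q−1) = 172·10 = 1720.
Need d with 389·d ≡ 1 (mod 1720). Apply the extended Euclidean algorithm:
1720 = 4×389 + 164
389 = 2×164 + 61
164 = 2×61 + 42
61 = 1×42 + 19
42 = 2×19 + 4
19 = 4×4 + 3
4 = 1×3 + 1
3 = 3×1 + 0
Back-substitute:
1 = 4 − 3
1 = −19 + 5·4
1 = 5·42 − 11·19
1 = −11·61 + 16·42
1 = 16·164 − 43·61
1 = −43·389 + 102·164
1 = 102·1720 − 451·389
So 389·(-451) ≡ 1 (mod 1720), hence d ≡ -451 ≡ 1269 (mod 1720).

1269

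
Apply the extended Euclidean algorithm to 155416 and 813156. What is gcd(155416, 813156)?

4

Euclidean algorithm:
813156 = 5×155416 + 36076
155416 = 4×36076 + 11112
36076 = 3×11112 + 2740
11112 = 4×2740 + 152
2740 = 18×152 + 4
152 = 38×4 + 0
gcd(155416, 813156) = 4.
Working backward:
4 = 2740 − 18·152
4 = −18·11112 + 73·2740
4 = 73·36076 − 237·11112
4 = −237·155416 + 1021·36076
4 = 1021·813156 − 5342·155416
So 4 = (1021)·813156 + (-5342)·155416.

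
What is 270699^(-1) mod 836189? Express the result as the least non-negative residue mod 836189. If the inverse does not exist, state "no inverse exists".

760907

Run Euclid on (836189, 270699):
836189 = 3·270699 + 24092
270699 = 11·24092 + 5687
24092 = 4·5687 + 1344
5687 = 4·1344 + 311
1344 = 4·311 + 100
311 = 3·100 + 11
100 = 9·11 + 1
11 = 11·1 + 0
Since gcd(270699, 836189) = 1, back-substitute to write 1 as a combination:
1 = 100 − 9·11
1 = −9·311 + 28·100
1 = 28·1344 − 121·311
1 = −121·5687 + 512·1344
1 = 512·24092 − 2169·5687
1 = −2169·270699 + 24371·24092
1 = 24371·836189 − 75282·270699
Thus 270699·(-75282) ≡ 1 (mod 836189); reducing, -75282 mod 836189 = 760907.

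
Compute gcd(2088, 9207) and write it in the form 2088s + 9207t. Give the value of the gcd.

Repeated division:
9207 = 4·2088 + 855
2088 = 2·855 + 378
855 = 2·378 + 99
378 = 3·99 + 81
99 = 1·81 + 18
81 = 4·18 + 9
18 = 2·9 + 0
gcd(2088, 9207) = 9.
Working backward:
9 = 81 − 4·18
9 = −4·99 + 5·81
9 = 5·378 − 19·99
9 = −19·855 + 43·378
9 = 43·2088 − 105·855
9 = −105·9207 + 463·2088
So 9 = (-105)·9207 + (463)·2088.

9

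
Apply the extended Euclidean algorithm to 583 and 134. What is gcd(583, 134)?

Repeated division:
583 = 4*134 + 47
134 = 2*47 + 40
47 = 1*40 + 7
40 = 5*7 + 5
7 = 1*5 + 2
5 = 2*2 + 1
2 = 2*1 + 0
gcd(583, 134) = 1.
Express as a combination:
1 = 5 − 2·2
1 = −2·7 + 3·5
1 = 3·40 − 17·7
1 = −17·47 + 20·40
1 = 20·134 − 57·47
1 = −57·583 + 248·134
So 1 = (-57)·583 + (248)·134.

1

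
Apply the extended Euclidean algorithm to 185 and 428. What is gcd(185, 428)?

1

Euclidean algorithm:
428 = 2*185 + 58
185 = 3*58 + 11
58 = 5*11 + 3
11 = 3*3 + 2
3 = 1*2 + 1
2 = 2*1 + 0
gcd(185, 428) = 1.
Working backward:
1 = 3 − 2
1 = −11 + 4·3
1 = 4·58 − 21·11
1 = −21·185 + 67·58
1 = 67·428 − 155·185
So 1 = (67)·428 + (-155)·185.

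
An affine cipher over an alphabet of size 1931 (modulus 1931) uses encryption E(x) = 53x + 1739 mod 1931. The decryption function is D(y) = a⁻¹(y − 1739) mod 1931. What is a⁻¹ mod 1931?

838

Extended Euclidean algorithm:
1931 = 36·53 + 23
53 = 2·23 + 7
23 = 3·7 + 2
7 = 3·2 + 1
2 = 2·1 + 0
Since gcd(53, 1931) = 1, back-substitute to write 1 as a combination:
1 = 7 − 3·2
1 = −3·23 + 10·7
1 = 10·53 − 23·23
1 = −23·1931 + 838·53
So 53·838 ≡ 1 (mod 1931).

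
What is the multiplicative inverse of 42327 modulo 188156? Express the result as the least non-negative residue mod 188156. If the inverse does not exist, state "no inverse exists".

110919

Run Euclid on (188156, 42327):
188156 = 4×42327 + 18848
42327 = 2×18848 + 4631
18848 = 4×4631 + 324
4631 = 14×324 + 95
324 = 3×95 + 39
95 = 2×39 + 17
39 = 2×17 + 5
17 = 3×5 + 2
5 = 2×2 + 1
2 = 2×1 + 0
Since gcd(42327, 188156) = 1, back-substitute to write 1 as a combination:
1 = 5 − 2·2
1 = −2·17 + 7·5
1 = 7·39 − 16·17
1 = −16·95 + 39·39
1 = 39·324 − 133·95
1 = −133·4631 + 1901·324
1 = 1901·18848 − 7737·4631
1 = −7737·42327 + 17375·18848
1 = 17375·188156 − 77237·42327
Thus 42327·(-77237) ≡ 1 (mod 188156); reducing, -77237 mod 188156 = 110919.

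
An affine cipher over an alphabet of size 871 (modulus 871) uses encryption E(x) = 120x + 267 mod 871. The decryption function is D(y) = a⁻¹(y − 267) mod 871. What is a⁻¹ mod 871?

gcd(871, 120) by repeated division:
871 = 7·120 + 31
120 = 3·31 + 27
31 = 1·27 + 4
27 = 6·4 + 3
4 = 1·3 + 1
3 = 3·1 + 0
The gcd is 1. Working backward:
1 = 4 − 3
1 = −27 + 7·4
1 = 7·31 − 8·27
1 = −8·120 + 31·31
1 = 31·871 − 225·120
Thus 120·(-225) ≡ 1 (mod 871); reducing, -225 mod 871 = 646.

646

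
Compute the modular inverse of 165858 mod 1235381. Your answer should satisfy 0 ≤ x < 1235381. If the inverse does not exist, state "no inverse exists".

Euclidean algorithm on 1235381, 165858:
1235381 = 7×165858 + 74375
165858 = 2×74375 + 17108
74375 = 4×17108 + 5943
17108 = 2×5943 + 5222
5943 = 1×5222 + 721
5222 = 7×721 + 175
721 = 4×175 + 21
175 = 8×21 + 7
21 = 3×7 + 0
The gcd is 7, not 1, hence no inverse exists.

no inverse exists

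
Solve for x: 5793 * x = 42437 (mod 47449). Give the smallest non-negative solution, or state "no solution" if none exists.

First find gcd(5793, 47449):
47449 = 8×5793 + 1105
5793 = 5×1105 + 268
1105 = 4×268 + 33
268 = 8×33 + 4
33 = 8×4 + 1
4 = 4×1 + 0
gcd = 1, so a unique solution mod 47449 exists.
Back-substitute for the Bézout coefficients:
1 = 33 − 8·4
1 = −8·268 + 65·33
1 = 65·1105 − 268·268
1 = −268·5793 + 1405·1105
1 = 1405·47449 − 11508·5793
So 5793·(-11508) ≡ 1 (mod 47449), giving 5793⁻¹ ≡ 35941.
x ≡ 5793⁻¹·42437 ≡ 35941·42437 ≡ 27561 (mod 47449).

27561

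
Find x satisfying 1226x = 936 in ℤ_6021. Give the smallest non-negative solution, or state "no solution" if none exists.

First find gcd(1226, 6021):
6021 = 4×1226 + 1117
1226 = 1×1117 + 109
1117 = 10×109 + 27
109 = 4×27 + 1
27 = 27×1 + 0
gcd = 1, so a unique solution mod 6021 exists.
Back-substitute for the Bézout coefficients:
1 = 109 − 4·27
1 = −4·1117 + 41·109
1 = 41·1226 − 45·1117
1 = −45·6021 + 221·1226
So 1226·(221) ≡ 1 (mod 6021), giving 1226⁻¹ ≡ 221.
x ≡ 1226⁻¹·936 ≡ 221·936 ≡ 2142 (mod 6021).

2142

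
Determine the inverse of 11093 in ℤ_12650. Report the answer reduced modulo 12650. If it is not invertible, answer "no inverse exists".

10107

Extended Euclidean algorithm:
12650 = 1×11093 + 1557
11093 = 7×1557 + 194
1557 = 8×194 + 5
194 = 38×5 + 4
5 = 1×4 + 1
4 = 4×1 + 0
Since gcd(11093, 12650) = 1, back-substitute to write 1 as a combination:
1 = 5 − 4
1 = −194 + 39·5
1 = 39·1557 − 313·194
1 = −313·11093 + 2230·1557
1 = 2230·12650 − 2543·11093
So 11093·(-2543) ≡ 1 (mod 12650), and -2543 ≡ 10107 (mod 12650).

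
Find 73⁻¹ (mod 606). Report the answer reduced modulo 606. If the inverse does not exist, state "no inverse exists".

gcd(606, 73) by repeated division:
606 = 8·73 + 22
73 = 3·22 + 7
22 = 3·7 + 1
7 = 7·1 + 0
Since gcd(73, 606) = 1, back-substitute to write 1 as a combination:
1 = 22 − 3·7
1 = −3·73 + 10·22
1 = 10·606 − 83·73
Thus 73·(-83) ≡ 1 (mod 606); reducing, -83 mod 606 = 523.

523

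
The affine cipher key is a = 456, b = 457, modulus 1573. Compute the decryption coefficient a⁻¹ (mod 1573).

gcd(1573, 456) by repeated division:
1573 = 3*456 + 205
456 = 2*205 + 46
205 = 4*46 + 21
46 = 2*21 + 4
21 = 5*4 + 1
4 = 4*1 + 0
gcd = 1, so the inverse exists. Back-substitute:
1 = 21 − 5·4
1 = −5·46 + 11·21
1 = 11·205 − 49·46
1 = −49·456 + 109·205
1 = 109·1573 − 376·456
So 456·(-376) ≡ 1 (mod 1573), and -376 ≡ 1197 (mod 1573).

1197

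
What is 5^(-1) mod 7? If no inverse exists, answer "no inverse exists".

Run Euclid on (7, 5):
7 = 1*5 + 2
5 = 2*2 + 1
2 = 2*1 + 0
gcd = 1, so the inverse exists. Back-substitute:
1 = 5 − 2·2
1 = −2·7 + 3·5
So 5·3 ≡ 1 (mod 7).

3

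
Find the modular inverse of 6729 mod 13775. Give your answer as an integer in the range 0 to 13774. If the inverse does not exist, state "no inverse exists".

Apply the Euclidean algorithm to 13775 and 6729:
13775 = 2*6729 + 317
6729 = 21*317 + 72
317 = 4*72 + 29
72 = 2*29 + 14
29 = 2*14 + 1
14 = 14*1 + 0
The gcd is 1. Working backward:
1 = 29 − 2·14
1 = −2·72 + 5·29
1 = 5·317 − 22·72
1 = −22·6729 + 467·317
1 = 467·13775 − 956·6729
Hence 6729⁻¹ ≡ -956 ≡ 12819 (mod 13775).

12819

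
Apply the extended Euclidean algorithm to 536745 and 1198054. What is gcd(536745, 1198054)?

11

Repeated division:
1198054 = 2·536745 + 124564
536745 = 4·124564 + 38489
124564 = 3·38489 + 9097
38489 = 4·9097 + 2101
9097 = 4·2101 + 693
2101 = 3·693 + 22
693 = 31·22 + 11
22 = 2·11 + 0
gcd(536745, 1198054) = 11.
Express as a combination:
11 = 693 − 31·22
11 = −31·2101 + 94·693
11 = 94·9097 − 407·2101
11 = −407·38489 + 1722·9097
11 = 1722·124564 − 5573·38489
11 = −5573·536745 + 24014·124564
11 = 24014·1198054 − 53601·536745
So 11 = (24014)·1198054 + (-53601)·536745.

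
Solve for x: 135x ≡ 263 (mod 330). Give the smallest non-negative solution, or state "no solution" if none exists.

gcd(135, 330):
330 = 2×135 + 60
135 = 2×60 + 15
60 = 4×15 + 0
gcd = 15, but 15 ∤ 263, so the congruence has no solution.

no solution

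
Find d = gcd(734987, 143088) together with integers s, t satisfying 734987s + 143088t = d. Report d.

11

Apply Euclid's algorithm to 734987 and 143088:
734987 = 5·143088 + 19547
143088 = 7·19547 + 6259
19547 = 3·6259 + 770
6259 = 8·770 + 99
770 = 7·99 + 77
99 = 1·77 + 22
77 = 3·22 + 11
22 = 2·11 + 0
gcd(734987, 143088) = 11.
Back-substituting:
11 = 77 − 3·22
11 = −3·99 + 4·77
11 = 4·770 − 31·99
11 = −31·6259 + 252·770
11 = 252·19547 − 787·6259
11 = −787·143088 + 5761·19547
11 = 5761·734987 − 29592·143088
So 11 = (5761)·734987 + (-29592)·143088.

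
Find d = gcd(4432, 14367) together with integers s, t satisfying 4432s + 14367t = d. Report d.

Apply Euclid's algorithm to 14367 and 4432:
14367 = 3·4432 + 1071
4432 = 4·1071 + 148
1071 = 7·148 + 35
148 = 4·35 + 8
35 = 4·8 + 3
8 = 2·3 + 2
3 = 1·2 + 1
2 = 2·1 + 0
gcd(4432, 14367) = 1.
Express as a combination:
1 = 3 − 2
1 = −8 + 3·3
1 = 3·35 − 13·8
1 = −13·148 + 55·35
1 = 55·1071 − 398·148
1 = −398·4432 + 1647·1071
1 = 1647·14367 − 5339·4432
So 1 = (1647)·14367 + (-5339)·4432.

1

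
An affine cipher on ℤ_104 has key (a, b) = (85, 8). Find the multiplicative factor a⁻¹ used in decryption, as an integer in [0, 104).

Extended Euclidean algorithm:
104 = 1*85 + 19
85 = 4*19 + 9
19 = 2*9 + 1
9 = 9*1 + 0
The gcd is 1. Working backward:
1 = 19 − 2·9
1 = −2·85 + 9·19
1 = 9·104 − 11·85
Hence 85⁻¹ ≡ -11 ≡ 93 (mod 104).

93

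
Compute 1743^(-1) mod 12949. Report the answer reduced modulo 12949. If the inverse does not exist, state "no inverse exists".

7392

Extended Euclidean algorithm:
12949 = 7×1743 + 748
1743 = 2×748 + 247
748 = 3×247 + 7
247 = 35×7 + 2
7 = 3×2 + 1
2 = 2×1 + 0
gcd = 1, so the inverse exists. Back-substitute:
1 = 7 − 3·2
1 = −3·247 + 106·7
1 = 106·748 − 321·247
1 = −321·1743 + 748·748
1 = 748·12949 − 5557·1743
Hence 1743⁻¹ ≡ -5557 ≡ 7392 (mod 12949).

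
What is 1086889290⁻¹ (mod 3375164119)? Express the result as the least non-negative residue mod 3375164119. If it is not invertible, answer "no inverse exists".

Extended Euclidean algorithm:
3375164119 = 3·1086889290 + 114496249
1086889290 = 9·114496249 + 56423049
114496249 = 2·56423049 + 1650151
56423049 = 34·1650151 + 317915
1650151 = 5·317915 + 60576
317915 = 5·60576 + 15035
60576 = 4·15035 + 436
15035 = 34·436 + 211
436 = 2·211 + 14
211 = 15·14 + 1
14 = 14·1 + 0
Since gcd(1086889290, 3375164119) = 1, back-substitute to write 1 as a combination:
1 = 211 − 15·14
1 = −15·436 + 31·211
1 = 31·15035 − 1069·436
1 = −1069·60576 + 4307·15035
1 = 4307·317915 − 22604·60576
1 = −22604·1650151 + 117327·317915
1 = 117327·56423049 − 4011722·1650151
1 = −4011722·114496249 + 8140771·56423049
1 = 8140771·1086889290 − 77278661·114496249
1 = −77278661·3375164119 + 239976754·1086889290
So 1086889290·239976754 ≡ 1 (mod 3375164119).

239976754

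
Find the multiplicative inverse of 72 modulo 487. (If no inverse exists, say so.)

115

Apply the Euclidean algorithm to 487 and 72:
487 = 6*72 + 55
72 = 1*55 + 17
55 = 3*17 + 4
17 = 4*4 + 1
4 = 4*1 + 0
Since gcd(72, 487) = 1, back-substitute to write 1 as a combination:
1 = 17 − 4·4
1 = −4·55 + 13·17
1 = 13·72 − 17·55
1 = −17·487 + 115·72
So 72·115 ≡ 1 (mod 487).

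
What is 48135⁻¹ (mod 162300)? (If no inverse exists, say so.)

no inverse exists

Compute gcd(48135, 162300):
162300 = 3×48135 + 17895
48135 = 2×17895 + 12345
17895 = 1×12345 + 5550
12345 = 2×5550 + 1245
5550 = 4×1245 + 570
1245 = 2×570 + 105
570 = 5×105 + 45
105 = 2×45 + 15
45 = 3×15 + 0
Since gcd = 15 > 1, 48135 is not a unit mod 162300.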